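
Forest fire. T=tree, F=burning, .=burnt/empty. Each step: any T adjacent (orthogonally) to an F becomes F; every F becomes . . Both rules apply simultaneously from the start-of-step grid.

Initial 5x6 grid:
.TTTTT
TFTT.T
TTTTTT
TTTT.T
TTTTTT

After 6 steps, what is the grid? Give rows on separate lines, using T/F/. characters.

Step 1: 4 trees catch fire, 1 burn out
  .FTTTT
  F.FT.T
  TFTTTT
  TTTT.T
  TTTTTT
Step 2: 5 trees catch fire, 4 burn out
  ..FTTT
  ...F.T
  F.FTTT
  TFTT.T
  TTTTTT
Step 3: 5 trees catch fire, 5 burn out
  ...FTT
  .....T
  ...FTT
  F.FT.T
  TFTTTT
Step 4: 5 trees catch fire, 5 burn out
  ....FT
  .....T
  ....FT
  ...F.T
  F.FTTT
Step 5: 3 trees catch fire, 5 burn out
  .....F
  .....T
  .....F
  .....T
  ...FTT
Step 6: 3 trees catch fire, 3 burn out
  ......
  .....F
  ......
  .....F
  ....FT

......
.....F
......
.....F
....FT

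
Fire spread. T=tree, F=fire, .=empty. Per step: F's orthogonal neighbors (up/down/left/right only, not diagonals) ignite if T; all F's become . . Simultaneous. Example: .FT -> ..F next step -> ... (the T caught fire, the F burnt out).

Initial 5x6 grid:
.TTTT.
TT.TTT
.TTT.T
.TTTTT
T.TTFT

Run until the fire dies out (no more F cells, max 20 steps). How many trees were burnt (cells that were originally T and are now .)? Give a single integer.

Answer: 21

Derivation:
Step 1: +3 fires, +1 burnt (F count now 3)
Step 2: +3 fires, +3 burnt (F count now 3)
Step 3: +3 fires, +3 burnt (F count now 3)
Step 4: +4 fires, +3 burnt (F count now 4)
Step 5: +3 fires, +4 burnt (F count now 3)
Step 6: +3 fires, +3 burnt (F count now 3)
Step 7: +2 fires, +3 burnt (F count now 2)
Step 8: +0 fires, +2 burnt (F count now 0)
Fire out after step 8
Initially T: 22, now '.': 29
Total burnt (originally-T cells now '.'): 21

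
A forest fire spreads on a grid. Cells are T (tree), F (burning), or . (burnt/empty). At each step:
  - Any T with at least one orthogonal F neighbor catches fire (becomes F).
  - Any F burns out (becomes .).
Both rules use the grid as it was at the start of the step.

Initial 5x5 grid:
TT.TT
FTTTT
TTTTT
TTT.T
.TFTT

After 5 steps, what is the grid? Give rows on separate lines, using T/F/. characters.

Step 1: 6 trees catch fire, 2 burn out
  FT.TT
  .FTTT
  FTTTT
  TTF.T
  .F.FT
Step 2: 7 trees catch fire, 6 burn out
  .F.TT
  ..FTT
  .FFTT
  FF..T
  ....F
Step 3: 3 trees catch fire, 7 burn out
  ...TT
  ...FT
  ...FT
  ....F
  .....
Step 4: 3 trees catch fire, 3 burn out
  ...FT
  ....F
  ....F
  .....
  .....
Step 5: 1 trees catch fire, 3 burn out
  ....F
  .....
  .....
  .....
  .....

....F
.....
.....
.....
.....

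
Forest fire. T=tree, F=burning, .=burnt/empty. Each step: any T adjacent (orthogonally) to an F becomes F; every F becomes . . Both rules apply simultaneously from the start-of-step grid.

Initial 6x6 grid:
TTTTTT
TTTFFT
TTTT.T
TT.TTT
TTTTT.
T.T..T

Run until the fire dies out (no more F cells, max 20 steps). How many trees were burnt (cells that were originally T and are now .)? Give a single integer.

Step 1: +5 fires, +2 burnt (F count now 5)
Step 2: +6 fires, +5 burnt (F count now 6)
Step 3: +6 fires, +6 burnt (F count now 6)
Step 4: +5 fires, +6 burnt (F count now 5)
Step 5: +3 fires, +5 burnt (F count now 3)
Step 6: +1 fires, +3 burnt (F count now 1)
Step 7: +1 fires, +1 burnt (F count now 1)
Step 8: +0 fires, +1 burnt (F count now 0)
Fire out after step 8
Initially T: 28, now '.': 35
Total burnt (originally-T cells now '.'): 27

Answer: 27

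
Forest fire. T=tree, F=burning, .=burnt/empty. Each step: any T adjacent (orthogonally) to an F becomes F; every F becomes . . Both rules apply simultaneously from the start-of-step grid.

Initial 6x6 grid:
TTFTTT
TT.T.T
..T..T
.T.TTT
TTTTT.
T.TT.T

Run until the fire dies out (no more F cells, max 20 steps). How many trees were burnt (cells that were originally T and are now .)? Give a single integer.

Answer: 22

Derivation:
Step 1: +2 fires, +1 burnt (F count now 2)
Step 2: +4 fires, +2 burnt (F count now 4)
Step 3: +2 fires, +4 burnt (F count now 2)
Step 4: +1 fires, +2 burnt (F count now 1)
Step 5: +1 fires, +1 burnt (F count now 1)
Step 6: +1 fires, +1 burnt (F count now 1)
Step 7: +1 fires, +1 burnt (F count now 1)
Step 8: +2 fires, +1 burnt (F count now 2)
Step 9: +1 fires, +2 burnt (F count now 1)
Step 10: +2 fires, +1 burnt (F count now 2)
Step 11: +2 fires, +2 burnt (F count now 2)
Step 12: +2 fires, +2 burnt (F count now 2)
Step 13: +1 fires, +2 burnt (F count now 1)
Step 14: +0 fires, +1 burnt (F count now 0)
Fire out after step 14
Initially T: 24, now '.': 34
Total burnt (originally-T cells now '.'): 22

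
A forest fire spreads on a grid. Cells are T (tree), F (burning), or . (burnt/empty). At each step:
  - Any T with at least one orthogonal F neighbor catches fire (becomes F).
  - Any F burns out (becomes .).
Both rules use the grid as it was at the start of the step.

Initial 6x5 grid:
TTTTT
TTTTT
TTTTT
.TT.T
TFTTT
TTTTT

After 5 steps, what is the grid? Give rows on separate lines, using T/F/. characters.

Step 1: 4 trees catch fire, 1 burn out
  TTTTT
  TTTTT
  TTTTT
  .FT.T
  F.FTT
  TFTTT
Step 2: 5 trees catch fire, 4 burn out
  TTTTT
  TTTTT
  TFTTT
  ..F.T
  ...FT
  F.FTT
Step 3: 5 trees catch fire, 5 burn out
  TTTTT
  TFTTT
  F.FTT
  ....T
  ....F
  ...FT
Step 4: 6 trees catch fire, 5 burn out
  TFTTT
  F.FTT
  ...FT
  ....F
  .....
  ....F
Step 5: 4 trees catch fire, 6 burn out
  F.FTT
  ...FT
  ....F
  .....
  .....
  .....

F.FTT
...FT
....F
.....
.....
.....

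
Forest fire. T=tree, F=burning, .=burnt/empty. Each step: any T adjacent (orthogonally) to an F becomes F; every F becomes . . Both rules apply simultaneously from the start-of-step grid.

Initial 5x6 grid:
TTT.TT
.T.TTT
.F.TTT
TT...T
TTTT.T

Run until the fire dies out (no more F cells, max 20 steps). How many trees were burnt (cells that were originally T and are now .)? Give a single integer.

Answer: 10

Derivation:
Step 1: +2 fires, +1 burnt (F count now 2)
Step 2: +3 fires, +2 burnt (F count now 3)
Step 3: +4 fires, +3 burnt (F count now 4)
Step 4: +1 fires, +4 burnt (F count now 1)
Step 5: +0 fires, +1 burnt (F count now 0)
Fire out after step 5
Initially T: 20, now '.': 20
Total burnt (originally-T cells now '.'): 10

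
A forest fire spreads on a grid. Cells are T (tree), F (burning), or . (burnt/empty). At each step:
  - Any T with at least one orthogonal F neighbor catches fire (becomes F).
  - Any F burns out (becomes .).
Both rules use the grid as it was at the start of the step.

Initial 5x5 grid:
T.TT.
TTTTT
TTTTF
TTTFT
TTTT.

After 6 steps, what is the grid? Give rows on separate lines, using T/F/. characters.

Step 1: 5 trees catch fire, 2 burn out
  T.TT.
  TTTTF
  TTTF.
  TTF.F
  TTTF.
Step 2: 4 trees catch fire, 5 burn out
  T.TT.
  TTTF.
  TTF..
  TF...
  TTF..
Step 3: 5 trees catch fire, 4 burn out
  T.TF.
  TTF..
  TF...
  F....
  TF...
Step 4: 4 trees catch fire, 5 burn out
  T.F..
  TF...
  F....
  .....
  F....
Step 5: 1 trees catch fire, 4 burn out
  T....
  F....
  .....
  .....
  .....
Step 6: 1 trees catch fire, 1 burn out
  F....
  .....
  .....
  .....
  .....

F....
.....
.....
.....
.....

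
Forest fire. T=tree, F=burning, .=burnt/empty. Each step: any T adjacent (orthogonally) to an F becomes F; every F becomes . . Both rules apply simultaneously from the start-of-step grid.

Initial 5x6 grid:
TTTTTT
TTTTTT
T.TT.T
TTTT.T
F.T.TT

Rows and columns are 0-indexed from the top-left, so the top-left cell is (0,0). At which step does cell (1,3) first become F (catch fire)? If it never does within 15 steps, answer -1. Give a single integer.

Step 1: cell (1,3)='T' (+1 fires, +1 burnt)
Step 2: cell (1,3)='T' (+2 fires, +1 burnt)
Step 3: cell (1,3)='T' (+2 fires, +2 burnt)
Step 4: cell (1,3)='T' (+5 fires, +2 burnt)
Step 5: cell (1,3)='T' (+3 fires, +5 burnt)
Step 6: cell (1,3)='F' (+2 fires, +3 burnt)
  -> target ignites at step 6
Step 7: cell (1,3)='.' (+2 fires, +2 burnt)
Step 8: cell (1,3)='.' (+2 fires, +2 burnt)
Step 9: cell (1,3)='.' (+2 fires, +2 burnt)
Step 10: cell (1,3)='.' (+1 fires, +2 burnt)
Step 11: cell (1,3)='.' (+1 fires, +1 burnt)
Step 12: cell (1,3)='.' (+1 fires, +1 burnt)
Step 13: cell (1,3)='.' (+0 fires, +1 burnt)
  fire out at step 13

6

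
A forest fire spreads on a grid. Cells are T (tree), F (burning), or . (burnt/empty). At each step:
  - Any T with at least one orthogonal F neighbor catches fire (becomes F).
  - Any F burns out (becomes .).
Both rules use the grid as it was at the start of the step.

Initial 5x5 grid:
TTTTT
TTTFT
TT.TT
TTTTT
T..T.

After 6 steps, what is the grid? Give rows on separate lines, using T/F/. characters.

Step 1: 4 trees catch fire, 1 burn out
  TTTFT
  TTF.F
  TT.FT
  TTTTT
  T..T.
Step 2: 5 trees catch fire, 4 burn out
  TTF.F
  TF...
  TT..F
  TTTFT
  T..T.
Step 3: 6 trees catch fire, 5 burn out
  TF...
  F....
  TF...
  TTF.F
  T..F.
Step 4: 3 trees catch fire, 6 burn out
  F....
  .....
  F....
  TF...
  T....
Step 5: 1 trees catch fire, 3 burn out
  .....
  .....
  .....
  F....
  T....
Step 6: 1 trees catch fire, 1 burn out
  .....
  .....
  .....
  .....
  F....

.....
.....
.....
.....
F....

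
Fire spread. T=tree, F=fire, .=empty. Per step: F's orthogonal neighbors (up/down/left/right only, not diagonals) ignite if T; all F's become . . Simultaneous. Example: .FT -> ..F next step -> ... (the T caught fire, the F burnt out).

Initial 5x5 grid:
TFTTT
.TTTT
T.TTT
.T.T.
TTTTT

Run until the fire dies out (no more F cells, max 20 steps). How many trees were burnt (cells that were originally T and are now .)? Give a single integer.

Step 1: +3 fires, +1 burnt (F count now 3)
Step 2: +2 fires, +3 burnt (F count now 2)
Step 3: +3 fires, +2 burnt (F count now 3)
Step 4: +2 fires, +3 burnt (F count now 2)
Step 5: +2 fires, +2 burnt (F count now 2)
Step 6: +1 fires, +2 burnt (F count now 1)
Step 7: +2 fires, +1 burnt (F count now 2)
Step 8: +1 fires, +2 burnt (F count now 1)
Step 9: +2 fires, +1 burnt (F count now 2)
Step 10: +0 fires, +2 burnt (F count now 0)
Fire out after step 10
Initially T: 19, now '.': 24
Total burnt (originally-T cells now '.'): 18

Answer: 18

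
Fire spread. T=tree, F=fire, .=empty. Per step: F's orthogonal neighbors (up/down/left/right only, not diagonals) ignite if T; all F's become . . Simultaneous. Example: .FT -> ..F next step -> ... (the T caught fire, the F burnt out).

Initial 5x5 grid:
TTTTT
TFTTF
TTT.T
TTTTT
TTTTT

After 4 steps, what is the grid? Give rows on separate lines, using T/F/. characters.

Step 1: 7 trees catch fire, 2 burn out
  TFTTF
  F.FF.
  TFT.F
  TTTTT
  TTTTT
Step 2: 7 trees catch fire, 7 burn out
  F.FF.
  .....
  F.F..
  TFTTF
  TTTTT
Step 3: 5 trees catch fire, 7 burn out
  .....
  .....
  .....
  F.FF.
  TFTTF
Step 4: 3 trees catch fire, 5 burn out
  .....
  .....
  .....
  .....
  F.FF.

.....
.....
.....
.....
F.FF.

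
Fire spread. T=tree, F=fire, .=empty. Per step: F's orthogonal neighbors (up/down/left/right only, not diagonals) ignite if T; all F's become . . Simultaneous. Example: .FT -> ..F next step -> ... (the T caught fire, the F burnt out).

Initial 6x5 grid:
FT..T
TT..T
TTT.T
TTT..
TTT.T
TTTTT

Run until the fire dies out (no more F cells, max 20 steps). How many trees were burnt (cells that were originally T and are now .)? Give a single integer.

Answer: 18

Derivation:
Step 1: +2 fires, +1 burnt (F count now 2)
Step 2: +2 fires, +2 burnt (F count now 2)
Step 3: +2 fires, +2 burnt (F count now 2)
Step 4: +3 fires, +2 burnt (F count now 3)
Step 5: +3 fires, +3 burnt (F count now 3)
Step 6: +2 fires, +3 burnt (F count now 2)
Step 7: +1 fires, +2 burnt (F count now 1)
Step 8: +1 fires, +1 burnt (F count now 1)
Step 9: +1 fires, +1 burnt (F count now 1)
Step 10: +1 fires, +1 burnt (F count now 1)
Step 11: +0 fires, +1 burnt (F count now 0)
Fire out after step 11
Initially T: 21, now '.': 27
Total burnt (originally-T cells now '.'): 18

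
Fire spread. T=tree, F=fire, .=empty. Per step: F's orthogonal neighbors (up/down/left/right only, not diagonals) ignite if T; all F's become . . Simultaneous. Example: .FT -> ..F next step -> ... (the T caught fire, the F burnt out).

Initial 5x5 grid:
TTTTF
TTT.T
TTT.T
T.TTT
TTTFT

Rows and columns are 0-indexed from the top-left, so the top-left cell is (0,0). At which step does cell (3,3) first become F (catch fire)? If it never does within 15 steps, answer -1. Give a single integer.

Step 1: cell (3,3)='F' (+5 fires, +2 burnt)
  -> target ignites at step 1
Step 2: cell (3,3)='.' (+5 fires, +5 burnt)
Step 3: cell (3,3)='.' (+4 fires, +5 burnt)
Step 4: cell (3,3)='.' (+4 fires, +4 burnt)
Step 5: cell (3,3)='.' (+2 fires, +4 burnt)
Step 6: cell (3,3)='.' (+0 fires, +2 burnt)
  fire out at step 6

1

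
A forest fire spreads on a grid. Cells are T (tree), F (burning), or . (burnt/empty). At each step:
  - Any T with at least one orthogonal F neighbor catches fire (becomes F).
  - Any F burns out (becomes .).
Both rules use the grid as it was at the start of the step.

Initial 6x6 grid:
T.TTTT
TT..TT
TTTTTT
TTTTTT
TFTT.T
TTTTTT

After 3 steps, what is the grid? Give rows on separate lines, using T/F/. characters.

Step 1: 4 trees catch fire, 1 burn out
  T.TTTT
  TT..TT
  TTTTTT
  TFTTTT
  F.FT.T
  TFTTTT
Step 2: 6 trees catch fire, 4 burn out
  T.TTTT
  TT..TT
  TFTTTT
  F.FTTT
  ...F.T
  F.FTTT
Step 3: 5 trees catch fire, 6 burn out
  T.TTTT
  TF..TT
  F.FTTT
  ...FTT
  .....T
  ...FTT

T.TTTT
TF..TT
F.FTTT
...FTT
.....T
...FTT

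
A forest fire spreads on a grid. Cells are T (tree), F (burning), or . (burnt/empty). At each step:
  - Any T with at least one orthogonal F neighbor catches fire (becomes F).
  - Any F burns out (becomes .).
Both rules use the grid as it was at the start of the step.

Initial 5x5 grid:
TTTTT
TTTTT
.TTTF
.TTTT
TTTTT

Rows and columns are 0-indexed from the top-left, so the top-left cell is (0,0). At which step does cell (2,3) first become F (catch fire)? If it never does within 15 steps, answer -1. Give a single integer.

Step 1: cell (2,3)='F' (+3 fires, +1 burnt)
  -> target ignites at step 1
Step 2: cell (2,3)='.' (+5 fires, +3 burnt)
Step 3: cell (2,3)='.' (+5 fires, +5 burnt)
Step 4: cell (2,3)='.' (+4 fires, +5 burnt)
Step 5: cell (2,3)='.' (+3 fires, +4 burnt)
Step 6: cell (2,3)='.' (+2 fires, +3 burnt)
Step 7: cell (2,3)='.' (+0 fires, +2 burnt)
  fire out at step 7

1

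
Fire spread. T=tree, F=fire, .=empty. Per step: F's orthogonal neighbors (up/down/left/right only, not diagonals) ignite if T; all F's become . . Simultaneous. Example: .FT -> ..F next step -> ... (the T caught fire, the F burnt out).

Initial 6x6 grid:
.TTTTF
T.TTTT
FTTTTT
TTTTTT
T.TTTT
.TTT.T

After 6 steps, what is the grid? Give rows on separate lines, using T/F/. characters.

Step 1: 5 trees catch fire, 2 burn out
  .TTTF.
  F.TTTF
  .FTTTT
  FTTTTT
  T.TTTT
  .TTT.T
Step 2: 6 trees catch fire, 5 burn out
  .TTF..
  ..TTF.
  ..FTTF
  .FTTTT
  F.TTTT
  .TTT.T
Step 3: 7 trees catch fire, 6 burn out
  .TF...
  ..FF..
  ...FF.
  ..FTTF
  ..TTTT
  .TTT.T
Step 4: 5 trees catch fire, 7 burn out
  .F....
  ......
  ......
  ...FF.
  ..FTTF
  .TTT.T
Step 5: 4 trees catch fire, 5 burn out
  ......
  ......
  ......
  ......
  ...FF.
  .TFT.F
Step 6: 2 trees catch fire, 4 burn out
  ......
  ......
  ......
  ......
  ......
  .F.F..

......
......
......
......
......
.F.F..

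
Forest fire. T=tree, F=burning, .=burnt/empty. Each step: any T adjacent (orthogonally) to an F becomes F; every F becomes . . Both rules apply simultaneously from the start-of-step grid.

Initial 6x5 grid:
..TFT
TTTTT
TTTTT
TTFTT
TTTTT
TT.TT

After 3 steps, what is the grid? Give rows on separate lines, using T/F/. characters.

Step 1: 7 trees catch fire, 2 burn out
  ..F.F
  TTTFT
  TTFTT
  TF.FT
  TTFTT
  TT.TT
Step 2: 8 trees catch fire, 7 burn out
  .....
  TTF.F
  TF.FT
  F...F
  TF.FT
  TT.TT
Step 3: 7 trees catch fire, 8 burn out
  .....
  TF...
  F...F
  .....
  F...F
  TF.FT

.....
TF...
F...F
.....
F...F
TF.FT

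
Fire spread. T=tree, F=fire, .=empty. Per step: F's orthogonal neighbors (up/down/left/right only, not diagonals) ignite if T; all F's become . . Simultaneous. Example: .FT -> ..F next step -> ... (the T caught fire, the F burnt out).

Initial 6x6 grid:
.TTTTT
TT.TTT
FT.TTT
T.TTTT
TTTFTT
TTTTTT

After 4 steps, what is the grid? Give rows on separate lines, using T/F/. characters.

Step 1: 7 trees catch fire, 2 burn out
  .TTTTT
  FT.TTT
  .F.TTT
  F.TFTT
  TTF.FT
  TTTFTT
Step 2: 9 trees catch fire, 7 burn out
  .TTTTT
  .F.TTT
  ...FTT
  ..F.FT
  FF...F
  TTF.FT
Step 3: 7 trees catch fire, 9 burn out
  .FTTTT
  ...FTT
  ....FT
  .....F
  ......
  FF...F
Step 4: 4 trees catch fire, 7 burn out
  ..FFTT
  ....FT
  .....F
  ......
  ......
  ......

..FFTT
....FT
.....F
......
......
......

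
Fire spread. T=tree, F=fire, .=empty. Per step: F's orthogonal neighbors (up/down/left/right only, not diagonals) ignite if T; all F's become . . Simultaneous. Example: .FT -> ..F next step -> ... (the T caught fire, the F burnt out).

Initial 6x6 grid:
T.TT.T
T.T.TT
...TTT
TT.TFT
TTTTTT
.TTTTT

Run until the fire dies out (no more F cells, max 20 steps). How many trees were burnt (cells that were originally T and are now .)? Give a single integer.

Step 1: +4 fires, +1 burnt (F count now 4)
Step 2: +6 fires, +4 burnt (F count now 6)
Step 3: +4 fires, +6 burnt (F count now 4)
Step 4: +3 fires, +4 burnt (F count now 3)
Step 5: +3 fires, +3 burnt (F count now 3)
Step 6: +1 fires, +3 burnt (F count now 1)
Step 7: +0 fires, +1 burnt (F count now 0)
Fire out after step 7
Initially T: 26, now '.': 31
Total burnt (originally-T cells now '.'): 21

Answer: 21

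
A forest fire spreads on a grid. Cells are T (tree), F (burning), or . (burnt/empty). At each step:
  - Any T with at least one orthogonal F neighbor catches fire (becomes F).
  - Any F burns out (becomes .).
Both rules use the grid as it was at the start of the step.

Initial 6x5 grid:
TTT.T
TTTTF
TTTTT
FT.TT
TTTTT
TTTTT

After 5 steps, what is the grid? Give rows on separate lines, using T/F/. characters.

Step 1: 6 trees catch fire, 2 burn out
  TTT.F
  TTTF.
  FTTTF
  .F.TT
  FTTTT
  TTTTT
Step 2: 7 trees catch fire, 6 burn out
  TTT..
  FTF..
  .FTF.
  ...TF
  .FTTT
  FTTTT
Step 3: 8 trees catch fire, 7 burn out
  FTF..
  .F...
  ..F..
  ...F.
  ..FTF
  .FTTT
Step 4: 4 trees catch fire, 8 burn out
  .F...
  .....
  .....
  .....
  ...F.
  ..FTF
Step 5: 1 trees catch fire, 4 burn out
  .....
  .....
  .....
  .....
  .....
  ...F.

.....
.....
.....
.....
.....
...F.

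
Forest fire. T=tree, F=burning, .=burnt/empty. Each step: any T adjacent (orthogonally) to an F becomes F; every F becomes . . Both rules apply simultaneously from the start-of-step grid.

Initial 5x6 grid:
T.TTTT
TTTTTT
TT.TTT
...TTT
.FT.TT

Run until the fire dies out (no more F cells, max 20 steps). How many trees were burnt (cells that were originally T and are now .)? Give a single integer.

Answer: 1

Derivation:
Step 1: +1 fires, +1 burnt (F count now 1)
Step 2: +0 fires, +1 burnt (F count now 0)
Fire out after step 2
Initially T: 22, now '.': 9
Total burnt (originally-T cells now '.'): 1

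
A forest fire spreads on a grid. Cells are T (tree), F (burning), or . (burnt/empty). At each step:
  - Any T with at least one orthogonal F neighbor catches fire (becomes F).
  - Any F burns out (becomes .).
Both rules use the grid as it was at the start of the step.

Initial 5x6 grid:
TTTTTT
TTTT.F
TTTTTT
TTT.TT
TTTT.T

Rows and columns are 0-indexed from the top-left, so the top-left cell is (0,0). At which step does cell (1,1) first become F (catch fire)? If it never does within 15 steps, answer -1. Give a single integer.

Step 1: cell (1,1)='T' (+2 fires, +1 burnt)
Step 2: cell (1,1)='T' (+3 fires, +2 burnt)
Step 3: cell (1,1)='T' (+4 fires, +3 burnt)
Step 4: cell (1,1)='T' (+3 fires, +4 burnt)
Step 5: cell (1,1)='T' (+4 fires, +3 burnt)
Step 6: cell (1,1)='F' (+5 fires, +4 burnt)
  -> target ignites at step 6
Step 7: cell (1,1)='.' (+4 fires, +5 burnt)
Step 8: cell (1,1)='.' (+1 fires, +4 burnt)
Step 9: cell (1,1)='.' (+0 fires, +1 burnt)
  fire out at step 9

6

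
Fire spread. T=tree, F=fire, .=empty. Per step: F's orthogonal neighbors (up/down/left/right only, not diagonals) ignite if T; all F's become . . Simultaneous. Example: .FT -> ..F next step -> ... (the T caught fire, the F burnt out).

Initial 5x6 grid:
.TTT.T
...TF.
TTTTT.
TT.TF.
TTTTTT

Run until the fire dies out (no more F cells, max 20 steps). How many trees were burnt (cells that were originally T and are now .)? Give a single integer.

Answer: 18

Derivation:
Step 1: +4 fires, +2 burnt (F count now 4)
Step 2: +4 fires, +4 burnt (F count now 4)
Step 3: +3 fires, +4 burnt (F count now 3)
Step 4: +3 fires, +3 burnt (F count now 3)
Step 5: +3 fires, +3 burnt (F count now 3)
Step 6: +1 fires, +3 burnt (F count now 1)
Step 7: +0 fires, +1 burnt (F count now 0)
Fire out after step 7
Initially T: 19, now '.': 29
Total burnt (originally-T cells now '.'): 18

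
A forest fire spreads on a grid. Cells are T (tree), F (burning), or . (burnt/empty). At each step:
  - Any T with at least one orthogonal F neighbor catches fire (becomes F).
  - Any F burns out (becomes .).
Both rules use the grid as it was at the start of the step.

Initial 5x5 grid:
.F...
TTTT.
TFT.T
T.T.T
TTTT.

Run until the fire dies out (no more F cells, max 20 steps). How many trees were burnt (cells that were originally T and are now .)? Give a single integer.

Step 1: +3 fires, +2 burnt (F count now 3)
Step 2: +4 fires, +3 burnt (F count now 4)
Step 3: +3 fires, +4 burnt (F count now 3)
Step 4: +2 fires, +3 burnt (F count now 2)
Step 5: +0 fires, +2 burnt (F count now 0)
Fire out after step 5
Initially T: 14, now '.': 23
Total burnt (originally-T cells now '.'): 12

Answer: 12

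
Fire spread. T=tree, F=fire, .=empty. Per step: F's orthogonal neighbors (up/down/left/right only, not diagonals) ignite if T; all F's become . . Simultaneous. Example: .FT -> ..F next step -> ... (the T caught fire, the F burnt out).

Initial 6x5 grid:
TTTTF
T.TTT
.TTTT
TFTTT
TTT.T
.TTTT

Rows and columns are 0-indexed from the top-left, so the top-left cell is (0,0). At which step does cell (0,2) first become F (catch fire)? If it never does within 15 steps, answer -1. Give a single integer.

Step 1: cell (0,2)='T' (+6 fires, +2 burnt)
Step 2: cell (0,2)='F' (+8 fires, +6 burnt)
  -> target ignites at step 2
Step 3: cell (0,2)='.' (+5 fires, +8 burnt)
Step 4: cell (0,2)='.' (+3 fires, +5 burnt)
Step 5: cell (0,2)='.' (+2 fires, +3 burnt)
Step 6: cell (0,2)='.' (+0 fires, +2 burnt)
  fire out at step 6

2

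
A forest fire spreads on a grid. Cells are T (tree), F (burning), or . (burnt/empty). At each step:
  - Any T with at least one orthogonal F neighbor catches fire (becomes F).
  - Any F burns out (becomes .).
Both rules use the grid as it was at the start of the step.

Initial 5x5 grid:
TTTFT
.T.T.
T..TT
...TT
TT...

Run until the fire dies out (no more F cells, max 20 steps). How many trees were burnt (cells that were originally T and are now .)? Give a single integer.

Step 1: +3 fires, +1 burnt (F count now 3)
Step 2: +2 fires, +3 burnt (F count now 2)
Step 3: +4 fires, +2 burnt (F count now 4)
Step 4: +1 fires, +4 burnt (F count now 1)
Step 5: +0 fires, +1 burnt (F count now 0)
Fire out after step 5
Initially T: 13, now '.': 22
Total burnt (originally-T cells now '.'): 10

Answer: 10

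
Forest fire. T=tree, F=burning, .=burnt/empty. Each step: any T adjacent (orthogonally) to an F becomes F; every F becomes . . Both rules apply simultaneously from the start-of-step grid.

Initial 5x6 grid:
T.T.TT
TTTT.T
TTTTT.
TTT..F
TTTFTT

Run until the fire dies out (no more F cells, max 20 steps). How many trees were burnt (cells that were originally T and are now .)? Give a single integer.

Step 1: +3 fires, +2 burnt (F count now 3)
Step 2: +2 fires, +3 burnt (F count now 2)
Step 3: +3 fires, +2 burnt (F count now 3)
Step 4: +4 fires, +3 burnt (F count now 4)
Step 5: +5 fires, +4 burnt (F count now 5)
Step 6: +1 fires, +5 burnt (F count now 1)
Step 7: +1 fires, +1 burnt (F count now 1)
Step 8: +0 fires, +1 burnt (F count now 0)
Fire out after step 8
Initially T: 22, now '.': 27
Total burnt (originally-T cells now '.'): 19

Answer: 19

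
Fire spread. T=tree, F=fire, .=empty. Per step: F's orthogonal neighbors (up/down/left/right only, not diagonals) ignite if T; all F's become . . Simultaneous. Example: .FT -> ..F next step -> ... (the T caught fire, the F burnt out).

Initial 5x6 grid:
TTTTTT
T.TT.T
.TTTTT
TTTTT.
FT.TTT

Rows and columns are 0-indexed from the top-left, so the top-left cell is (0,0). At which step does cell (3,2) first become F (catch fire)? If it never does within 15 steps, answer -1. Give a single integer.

Step 1: cell (3,2)='T' (+2 fires, +1 burnt)
Step 2: cell (3,2)='T' (+1 fires, +2 burnt)
Step 3: cell (3,2)='F' (+2 fires, +1 burnt)
  -> target ignites at step 3
Step 4: cell (3,2)='.' (+2 fires, +2 burnt)
Step 5: cell (3,2)='.' (+4 fires, +2 burnt)
Step 6: cell (3,2)='.' (+4 fires, +4 burnt)
Step 7: cell (3,2)='.' (+4 fires, +4 burnt)
Step 8: cell (3,2)='.' (+3 fires, +4 burnt)
Step 9: cell (3,2)='.' (+2 fires, +3 burnt)
Step 10: cell (3,2)='.' (+0 fires, +2 burnt)
  fire out at step 10

3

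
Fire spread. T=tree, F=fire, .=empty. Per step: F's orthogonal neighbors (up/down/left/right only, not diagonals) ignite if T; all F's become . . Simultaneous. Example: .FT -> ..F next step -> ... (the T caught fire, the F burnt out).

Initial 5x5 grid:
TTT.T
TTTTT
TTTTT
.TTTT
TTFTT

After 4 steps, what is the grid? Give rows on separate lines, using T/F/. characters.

Step 1: 3 trees catch fire, 1 burn out
  TTT.T
  TTTTT
  TTTTT
  .TFTT
  TF.FT
Step 2: 5 trees catch fire, 3 burn out
  TTT.T
  TTTTT
  TTFTT
  .F.FT
  F...F
Step 3: 4 trees catch fire, 5 burn out
  TTT.T
  TTFTT
  TF.FT
  ....F
  .....
Step 4: 5 trees catch fire, 4 burn out
  TTF.T
  TF.FT
  F...F
  .....
  .....

TTF.T
TF.FT
F...F
.....
.....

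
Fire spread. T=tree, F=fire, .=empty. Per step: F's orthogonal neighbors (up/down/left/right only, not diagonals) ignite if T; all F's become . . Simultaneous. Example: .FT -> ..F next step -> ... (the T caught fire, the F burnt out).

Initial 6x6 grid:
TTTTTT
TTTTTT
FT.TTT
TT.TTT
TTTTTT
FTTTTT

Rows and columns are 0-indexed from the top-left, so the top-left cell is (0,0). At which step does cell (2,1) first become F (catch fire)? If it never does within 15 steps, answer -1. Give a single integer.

Step 1: cell (2,1)='F' (+5 fires, +2 burnt)
  -> target ignites at step 1
Step 2: cell (2,1)='.' (+5 fires, +5 burnt)
Step 3: cell (2,1)='.' (+4 fires, +5 burnt)
Step 4: cell (2,1)='.' (+4 fires, +4 burnt)
Step 5: cell (2,1)='.' (+6 fires, +4 burnt)
Step 6: cell (2,1)='.' (+5 fires, +6 burnt)
Step 7: cell (2,1)='.' (+3 fires, +5 burnt)
Step 8: cell (2,1)='.' (+0 fires, +3 burnt)
  fire out at step 8

1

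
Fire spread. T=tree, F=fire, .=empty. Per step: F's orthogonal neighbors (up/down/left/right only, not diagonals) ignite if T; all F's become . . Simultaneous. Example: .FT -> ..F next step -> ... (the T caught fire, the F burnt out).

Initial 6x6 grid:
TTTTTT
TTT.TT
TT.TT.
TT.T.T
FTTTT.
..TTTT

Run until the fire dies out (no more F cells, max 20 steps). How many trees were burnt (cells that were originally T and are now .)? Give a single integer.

Answer: 26

Derivation:
Step 1: +2 fires, +1 burnt (F count now 2)
Step 2: +3 fires, +2 burnt (F count now 3)
Step 3: +4 fires, +3 burnt (F count now 4)
Step 4: +5 fires, +4 burnt (F count now 5)
Step 5: +4 fires, +5 burnt (F count now 4)
Step 6: +3 fires, +4 burnt (F count now 3)
Step 7: +2 fires, +3 burnt (F count now 2)
Step 8: +2 fires, +2 burnt (F count now 2)
Step 9: +1 fires, +2 burnt (F count now 1)
Step 10: +0 fires, +1 burnt (F count now 0)
Fire out after step 10
Initially T: 27, now '.': 35
Total burnt (originally-T cells now '.'): 26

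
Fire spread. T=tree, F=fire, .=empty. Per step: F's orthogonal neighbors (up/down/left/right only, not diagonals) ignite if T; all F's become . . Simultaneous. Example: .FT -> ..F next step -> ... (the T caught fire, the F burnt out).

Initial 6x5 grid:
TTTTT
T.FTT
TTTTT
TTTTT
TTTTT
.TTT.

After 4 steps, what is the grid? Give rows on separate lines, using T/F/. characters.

Step 1: 3 trees catch fire, 1 burn out
  TTFTT
  T..FT
  TTFTT
  TTTTT
  TTTTT
  .TTT.
Step 2: 6 trees catch fire, 3 burn out
  TF.FT
  T...F
  TF.FT
  TTFTT
  TTTTT
  .TTT.
Step 3: 7 trees catch fire, 6 burn out
  F...F
  T....
  F...F
  TF.FT
  TTFTT
  .TTT.
Step 4: 6 trees catch fire, 7 burn out
  .....
  F....
  .....
  F...F
  TF.FT
  .TFT.

.....
F....
.....
F...F
TF.FT
.TFT.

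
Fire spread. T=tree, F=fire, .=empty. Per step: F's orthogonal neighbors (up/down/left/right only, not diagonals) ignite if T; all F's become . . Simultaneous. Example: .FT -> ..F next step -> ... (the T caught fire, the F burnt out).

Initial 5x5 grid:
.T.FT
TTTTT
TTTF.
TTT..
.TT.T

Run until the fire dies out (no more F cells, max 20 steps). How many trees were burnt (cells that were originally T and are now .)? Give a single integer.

Step 1: +3 fires, +2 burnt (F count now 3)
Step 2: +4 fires, +3 burnt (F count now 4)
Step 3: +4 fires, +4 burnt (F count now 4)
Step 4: +4 fires, +4 burnt (F count now 4)
Step 5: +0 fires, +4 burnt (F count now 0)
Fire out after step 5
Initially T: 16, now '.': 24
Total burnt (originally-T cells now '.'): 15

Answer: 15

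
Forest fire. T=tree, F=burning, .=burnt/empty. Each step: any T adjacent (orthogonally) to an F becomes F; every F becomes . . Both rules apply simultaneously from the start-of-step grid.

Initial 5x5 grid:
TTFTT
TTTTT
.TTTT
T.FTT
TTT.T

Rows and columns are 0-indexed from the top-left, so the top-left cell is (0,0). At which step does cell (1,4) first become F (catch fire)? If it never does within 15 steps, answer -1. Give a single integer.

Step 1: cell (1,4)='T' (+6 fires, +2 burnt)
Step 2: cell (1,4)='T' (+8 fires, +6 burnt)
Step 3: cell (1,4)='F' (+5 fires, +8 burnt)
  -> target ignites at step 3
Step 4: cell (1,4)='.' (+1 fires, +5 burnt)
Step 5: cell (1,4)='.' (+0 fires, +1 burnt)
  fire out at step 5

3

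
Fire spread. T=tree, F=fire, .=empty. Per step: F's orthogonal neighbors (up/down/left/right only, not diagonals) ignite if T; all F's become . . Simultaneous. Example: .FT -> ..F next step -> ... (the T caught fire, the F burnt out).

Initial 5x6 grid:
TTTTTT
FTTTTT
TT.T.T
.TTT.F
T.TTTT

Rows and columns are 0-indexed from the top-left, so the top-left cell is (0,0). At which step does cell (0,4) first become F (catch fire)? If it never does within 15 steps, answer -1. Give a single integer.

Step 1: cell (0,4)='T' (+5 fires, +2 burnt)
Step 2: cell (0,4)='T' (+5 fires, +5 burnt)
Step 3: cell (0,4)='T' (+6 fires, +5 burnt)
Step 4: cell (0,4)='F' (+6 fires, +6 burnt)
  -> target ignites at step 4
Step 5: cell (0,4)='.' (+0 fires, +6 burnt)
  fire out at step 5

4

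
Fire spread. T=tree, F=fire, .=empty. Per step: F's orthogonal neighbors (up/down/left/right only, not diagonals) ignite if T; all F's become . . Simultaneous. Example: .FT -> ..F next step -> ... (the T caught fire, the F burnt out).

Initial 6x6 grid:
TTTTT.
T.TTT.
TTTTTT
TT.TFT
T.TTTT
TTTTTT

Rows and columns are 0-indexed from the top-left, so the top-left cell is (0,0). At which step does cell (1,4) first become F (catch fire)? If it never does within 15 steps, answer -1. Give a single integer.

Step 1: cell (1,4)='T' (+4 fires, +1 burnt)
Step 2: cell (1,4)='F' (+6 fires, +4 burnt)
  -> target ignites at step 2
Step 3: cell (1,4)='.' (+6 fires, +6 burnt)
Step 4: cell (1,4)='.' (+4 fires, +6 burnt)
Step 5: cell (1,4)='.' (+4 fires, +4 burnt)
Step 6: cell (1,4)='.' (+4 fires, +4 burnt)
Step 7: cell (1,4)='.' (+2 fires, +4 burnt)
Step 8: cell (1,4)='.' (+0 fires, +2 burnt)
  fire out at step 8

2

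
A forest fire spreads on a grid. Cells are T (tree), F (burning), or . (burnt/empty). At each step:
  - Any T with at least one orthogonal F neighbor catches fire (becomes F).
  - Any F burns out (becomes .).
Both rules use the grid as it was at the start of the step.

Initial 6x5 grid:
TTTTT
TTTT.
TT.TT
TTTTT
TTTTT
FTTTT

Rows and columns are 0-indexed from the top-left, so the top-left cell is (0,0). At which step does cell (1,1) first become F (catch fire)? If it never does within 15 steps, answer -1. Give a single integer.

Step 1: cell (1,1)='T' (+2 fires, +1 burnt)
Step 2: cell (1,1)='T' (+3 fires, +2 burnt)
Step 3: cell (1,1)='T' (+4 fires, +3 burnt)
Step 4: cell (1,1)='T' (+5 fires, +4 burnt)
Step 5: cell (1,1)='F' (+4 fires, +5 burnt)
  -> target ignites at step 5
Step 6: cell (1,1)='.' (+4 fires, +4 burnt)
Step 7: cell (1,1)='.' (+3 fires, +4 burnt)
Step 8: cell (1,1)='.' (+1 fires, +3 burnt)
Step 9: cell (1,1)='.' (+1 fires, +1 burnt)
Step 10: cell (1,1)='.' (+0 fires, +1 burnt)
  fire out at step 10

5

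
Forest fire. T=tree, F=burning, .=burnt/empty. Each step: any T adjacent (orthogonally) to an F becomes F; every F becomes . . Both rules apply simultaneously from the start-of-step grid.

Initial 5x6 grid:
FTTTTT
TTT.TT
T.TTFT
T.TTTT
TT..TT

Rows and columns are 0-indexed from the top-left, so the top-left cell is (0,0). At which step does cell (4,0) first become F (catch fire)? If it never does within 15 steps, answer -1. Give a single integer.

Step 1: cell (4,0)='T' (+6 fires, +2 burnt)
Step 2: cell (4,0)='T' (+9 fires, +6 burnt)
Step 3: cell (4,0)='T' (+6 fires, +9 burnt)
Step 4: cell (4,0)='F' (+1 fires, +6 burnt)
  -> target ignites at step 4
Step 5: cell (4,0)='.' (+1 fires, +1 burnt)
Step 6: cell (4,0)='.' (+0 fires, +1 burnt)
  fire out at step 6

4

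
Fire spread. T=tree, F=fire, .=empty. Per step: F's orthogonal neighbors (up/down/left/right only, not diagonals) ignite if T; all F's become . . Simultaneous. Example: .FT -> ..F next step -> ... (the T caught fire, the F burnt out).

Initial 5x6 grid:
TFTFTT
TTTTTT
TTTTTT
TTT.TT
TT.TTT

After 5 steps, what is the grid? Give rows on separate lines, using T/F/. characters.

Step 1: 5 trees catch fire, 2 burn out
  F.F.FT
  TFTFTT
  TTTTTT
  TTT.TT
  TT.TTT
Step 2: 6 trees catch fire, 5 burn out
  .....F
  F.F.FT
  TFTFTT
  TTT.TT
  TT.TTT
Step 3: 5 trees catch fire, 6 burn out
  ......
  .....F
  F.F.FT
  TFT.TT
  TT.TTT
Step 4: 5 trees catch fire, 5 burn out
  ......
  ......
  .....F
  F.F.FT
  TF.TTT
Step 5: 3 trees catch fire, 5 burn out
  ......
  ......
  ......
  .....F
  F..TFT

......
......
......
.....F
F..TFT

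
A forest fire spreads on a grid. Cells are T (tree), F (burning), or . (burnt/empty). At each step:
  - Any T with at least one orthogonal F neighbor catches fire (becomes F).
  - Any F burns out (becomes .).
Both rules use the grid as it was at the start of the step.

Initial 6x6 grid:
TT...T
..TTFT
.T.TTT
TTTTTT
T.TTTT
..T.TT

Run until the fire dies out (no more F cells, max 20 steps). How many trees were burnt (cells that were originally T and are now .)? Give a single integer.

Answer: 22

Derivation:
Step 1: +3 fires, +1 burnt (F count now 3)
Step 2: +5 fires, +3 burnt (F count now 5)
Step 3: +3 fires, +5 burnt (F count now 3)
Step 4: +4 fires, +3 burnt (F count now 4)
Step 5: +3 fires, +4 burnt (F count now 3)
Step 6: +3 fires, +3 burnt (F count now 3)
Step 7: +1 fires, +3 burnt (F count now 1)
Step 8: +0 fires, +1 burnt (F count now 0)
Fire out after step 8
Initially T: 24, now '.': 34
Total burnt (originally-T cells now '.'): 22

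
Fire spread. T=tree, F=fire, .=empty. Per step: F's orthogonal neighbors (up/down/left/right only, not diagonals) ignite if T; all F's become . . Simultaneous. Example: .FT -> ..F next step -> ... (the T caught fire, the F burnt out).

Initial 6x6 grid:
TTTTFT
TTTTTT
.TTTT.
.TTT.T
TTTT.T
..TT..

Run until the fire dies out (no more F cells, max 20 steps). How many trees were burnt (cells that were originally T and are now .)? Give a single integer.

Answer: 24

Derivation:
Step 1: +3 fires, +1 burnt (F count now 3)
Step 2: +4 fires, +3 burnt (F count now 4)
Step 3: +3 fires, +4 burnt (F count now 3)
Step 4: +4 fires, +3 burnt (F count now 4)
Step 5: +4 fires, +4 burnt (F count now 4)
Step 6: +3 fires, +4 burnt (F count now 3)
Step 7: +2 fires, +3 burnt (F count now 2)
Step 8: +1 fires, +2 burnt (F count now 1)
Step 9: +0 fires, +1 burnt (F count now 0)
Fire out after step 9
Initially T: 26, now '.': 34
Total burnt (originally-T cells now '.'): 24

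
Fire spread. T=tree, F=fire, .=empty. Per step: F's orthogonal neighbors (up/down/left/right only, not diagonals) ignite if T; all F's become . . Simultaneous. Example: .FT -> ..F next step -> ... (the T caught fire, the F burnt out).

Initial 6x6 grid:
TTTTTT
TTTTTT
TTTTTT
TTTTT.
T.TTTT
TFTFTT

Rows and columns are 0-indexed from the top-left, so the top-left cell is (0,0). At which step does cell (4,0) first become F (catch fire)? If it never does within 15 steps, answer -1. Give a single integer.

Step 1: cell (4,0)='T' (+4 fires, +2 burnt)
Step 2: cell (4,0)='F' (+5 fires, +4 burnt)
  -> target ignites at step 2
Step 3: cell (4,0)='.' (+5 fires, +5 burnt)
Step 4: cell (4,0)='.' (+5 fires, +5 burnt)
Step 5: cell (4,0)='.' (+6 fires, +5 burnt)
Step 6: cell (4,0)='.' (+5 fires, +6 burnt)
Step 7: cell (4,0)='.' (+2 fires, +5 burnt)
Step 8: cell (4,0)='.' (+0 fires, +2 burnt)
  fire out at step 8

2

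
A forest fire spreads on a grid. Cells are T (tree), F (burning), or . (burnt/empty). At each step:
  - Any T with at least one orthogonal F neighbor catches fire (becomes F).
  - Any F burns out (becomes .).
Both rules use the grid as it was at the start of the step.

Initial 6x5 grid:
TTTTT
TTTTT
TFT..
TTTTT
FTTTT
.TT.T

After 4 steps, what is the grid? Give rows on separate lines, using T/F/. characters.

Step 1: 6 trees catch fire, 2 burn out
  TTTTT
  TFTTT
  F.F..
  FFTTT
  .FTTT
  .TT.T
Step 2: 6 trees catch fire, 6 burn out
  TFTTT
  F.FTT
  .....
  ..FTT
  ..FTT
  .FT.T
Step 3: 6 trees catch fire, 6 burn out
  F.FTT
  ...FT
  .....
  ...FT
  ...FT
  ..F.T
Step 4: 4 trees catch fire, 6 burn out
  ...FT
  ....F
  .....
  ....F
  ....F
  ....T

...FT
....F
.....
....F
....F
....T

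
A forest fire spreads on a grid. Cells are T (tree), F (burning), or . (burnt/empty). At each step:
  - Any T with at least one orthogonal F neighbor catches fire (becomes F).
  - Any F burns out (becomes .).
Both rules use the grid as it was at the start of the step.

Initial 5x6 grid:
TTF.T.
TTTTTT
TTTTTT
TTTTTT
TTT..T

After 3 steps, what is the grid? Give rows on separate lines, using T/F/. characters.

Step 1: 2 trees catch fire, 1 burn out
  TF..T.
  TTFTTT
  TTTTTT
  TTTTTT
  TTT..T
Step 2: 4 trees catch fire, 2 burn out
  F...T.
  TF.FTT
  TTFTTT
  TTTTTT
  TTT..T
Step 3: 5 trees catch fire, 4 burn out
  ....T.
  F...FT
  TF.FTT
  TTFTTT
  TTT..T

....T.
F...FT
TF.FTT
TTFTTT
TTT..T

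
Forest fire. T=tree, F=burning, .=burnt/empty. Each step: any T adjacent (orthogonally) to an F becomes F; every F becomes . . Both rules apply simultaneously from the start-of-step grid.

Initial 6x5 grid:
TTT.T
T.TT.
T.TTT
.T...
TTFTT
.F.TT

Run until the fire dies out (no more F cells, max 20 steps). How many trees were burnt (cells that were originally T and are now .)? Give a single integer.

Step 1: +2 fires, +2 burnt (F count now 2)
Step 2: +4 fires, +2 burnt (F count now 4)
Step 3: +1 fires, +4 burnt (F count now 1)
Step 4: +0 fires, +1 burnt (F count now 0)
Fire out after step 4
Initially T: 18, now '.': 19
Total burnt (originally-T cells now '.'): 7

Answer: 7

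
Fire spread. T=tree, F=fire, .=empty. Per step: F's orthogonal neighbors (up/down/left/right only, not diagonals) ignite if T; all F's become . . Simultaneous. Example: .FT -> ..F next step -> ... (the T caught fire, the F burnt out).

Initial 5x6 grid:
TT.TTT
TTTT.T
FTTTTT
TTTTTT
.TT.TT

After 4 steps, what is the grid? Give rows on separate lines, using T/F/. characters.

Step 1: 3 trees catch fire, 1 burn out
  TT.TTT
  FTTT.T
  .FTTTT
  FTTTTT
  .TT.TT
Step 2: 4 trees catch fire, 3 burn out
  FT.TTT
  .FTT.T
  ..FTTT
  .FTTTT
  .TT.TT
Step 3: 5 trees catch fire, 4 burn out
  .F.TTT
  ..FT.T
  ...FTT
  ..FTTT
  .FT.TT
Step 4: 4 trees catch fire, 5 burn out
  ...TTT
  ...F.T
  ....FT
  ...FTT
  ..F.TT

...TTT
...F.T
....FT
...FTT
..F.TT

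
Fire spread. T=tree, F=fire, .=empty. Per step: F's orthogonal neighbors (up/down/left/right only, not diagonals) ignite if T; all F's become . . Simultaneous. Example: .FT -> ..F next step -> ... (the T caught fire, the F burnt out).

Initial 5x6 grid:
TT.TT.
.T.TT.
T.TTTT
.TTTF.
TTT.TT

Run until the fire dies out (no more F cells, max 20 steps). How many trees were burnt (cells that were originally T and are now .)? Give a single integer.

Step 1: +3 fires, +1 burnt (F count now 3)
Step 2: +5 fires, +3 burnt (F count now 5)
Step 3: +5 fires, +5 burnt (F count now 5)
Step 4: +2 fires, +5 burnt (F count now 2)
Step 5: +1 fires, +2 burnt (F count now 1)
Step 6: +0 fires, +1 burnt (F count now 0)
Fire out after step 6
Initially T: 20, now '.': 26
Total burnt (originally-T cells now '.'): 16

Answer: 16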